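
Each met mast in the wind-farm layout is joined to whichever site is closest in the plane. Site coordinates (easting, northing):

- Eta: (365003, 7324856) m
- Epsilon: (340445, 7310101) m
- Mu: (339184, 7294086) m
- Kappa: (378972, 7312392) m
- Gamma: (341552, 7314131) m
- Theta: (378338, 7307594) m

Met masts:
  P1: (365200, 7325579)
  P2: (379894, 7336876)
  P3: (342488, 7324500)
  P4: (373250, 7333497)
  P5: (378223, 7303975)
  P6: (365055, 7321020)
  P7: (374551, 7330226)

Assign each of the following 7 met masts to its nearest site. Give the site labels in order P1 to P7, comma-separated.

Eta, Eta, Gamma, Eta, Theta, Eta, Eta

P1 → Eta (d²=561538.00)
P2 → Eta (d²=366222281.00)
P3 → Gamma (d²=108392257.00)
P4 → Eta (d²=142679890.00)
P5 → Theta (d²=13110386.00)
P6 → Eta (d²=14717600.00)
P7 → Eta (d²=120001204.00)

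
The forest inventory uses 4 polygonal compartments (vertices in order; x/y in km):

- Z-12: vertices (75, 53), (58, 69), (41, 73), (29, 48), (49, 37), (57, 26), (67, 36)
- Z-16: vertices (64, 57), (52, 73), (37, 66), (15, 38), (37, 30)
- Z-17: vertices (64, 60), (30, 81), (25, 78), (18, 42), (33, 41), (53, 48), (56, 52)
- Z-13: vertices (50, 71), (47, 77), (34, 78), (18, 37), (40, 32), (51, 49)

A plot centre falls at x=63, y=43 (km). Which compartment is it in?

Z-12

Cast a ray rightward from (63, 43). For each polygon, the edges (by vertex number in listed order) whose endpoints lie on opposite sides of y = 43, where each meets that height, and whether that is right or left of the point:
Z-12: 4–5 at x≈38.1 (left), 7–1 at x≈70.3 (right) → 1 crossing.
Z-16: 3–4 at x≈18.9 (left), 5–1 at x≈50.0 (left) → 0 crossings.
Z-17: 3–4 at x≈18.2 (left), 5–6 at x≈38.7 (left) → 0 crossings.
Z-13: 3–4 at x≈20.3 (left), 5–6 at x≈47.1 (left) → 0 crossings.
Only Z-12 has an odd count, so the point is inside Z-12.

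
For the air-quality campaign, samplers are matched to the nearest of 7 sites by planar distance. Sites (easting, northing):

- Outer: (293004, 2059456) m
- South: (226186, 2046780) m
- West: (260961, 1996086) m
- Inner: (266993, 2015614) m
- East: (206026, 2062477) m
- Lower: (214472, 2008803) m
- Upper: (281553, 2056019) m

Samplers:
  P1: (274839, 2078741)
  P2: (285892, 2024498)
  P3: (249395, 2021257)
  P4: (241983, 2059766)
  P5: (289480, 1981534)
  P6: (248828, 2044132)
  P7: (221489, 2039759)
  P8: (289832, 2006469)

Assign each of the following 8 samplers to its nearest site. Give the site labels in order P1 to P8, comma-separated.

P1 → Upper (d²=561367080.00)
P2 → Inner (d²=436097657.00)
P3 → Inner (d²=341533053.00)
P4 → South (d²=418181405.00)
P5 → West (d²=1025094065.00)
P6 → South (d²=519672068.00)
P7 → South (d²=71356250.00)
P8 → Inner (d²=605250946.00)

Upper, Inner, Inner, South, West, South, South, Inner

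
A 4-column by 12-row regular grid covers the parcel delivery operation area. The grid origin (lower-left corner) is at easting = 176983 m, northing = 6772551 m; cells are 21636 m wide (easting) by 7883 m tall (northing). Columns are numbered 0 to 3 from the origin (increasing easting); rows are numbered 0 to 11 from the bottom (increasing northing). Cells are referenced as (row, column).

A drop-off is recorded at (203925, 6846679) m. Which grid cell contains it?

Column index: ⌊(203925 − 176983) / 21636⌋ = ⌊1.245⌋ = 1
Row offset from origin: ⌊(6846679 − 6772551) / 7883⌋ = ⌊9.404⌋ = 9 → row 9

(9, 1)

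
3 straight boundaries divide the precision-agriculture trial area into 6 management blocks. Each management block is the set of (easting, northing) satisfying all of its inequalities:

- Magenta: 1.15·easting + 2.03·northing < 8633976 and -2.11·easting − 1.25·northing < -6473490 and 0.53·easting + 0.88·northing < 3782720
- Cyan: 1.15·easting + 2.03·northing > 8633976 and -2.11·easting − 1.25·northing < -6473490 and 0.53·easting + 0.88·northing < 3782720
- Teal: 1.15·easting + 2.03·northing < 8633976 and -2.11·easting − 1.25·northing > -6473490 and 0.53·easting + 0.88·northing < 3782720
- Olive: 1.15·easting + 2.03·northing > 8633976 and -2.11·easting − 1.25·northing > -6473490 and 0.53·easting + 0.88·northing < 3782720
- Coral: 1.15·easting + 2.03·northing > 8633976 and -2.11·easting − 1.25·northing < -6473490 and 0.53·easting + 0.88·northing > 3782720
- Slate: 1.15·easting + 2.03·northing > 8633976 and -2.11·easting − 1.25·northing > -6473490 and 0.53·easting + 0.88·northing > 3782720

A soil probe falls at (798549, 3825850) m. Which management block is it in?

Slate

1.15·798549 + 2.03·3825850 = 8684806.850, which is > 8633976
-2.11·798549 − 1.25·3825850 = -6467250.890, which is > -6473490
0.53·798549 + 0.88·3825850 = 3789978.970, which is > 3782720
This sign pattern matches Slate.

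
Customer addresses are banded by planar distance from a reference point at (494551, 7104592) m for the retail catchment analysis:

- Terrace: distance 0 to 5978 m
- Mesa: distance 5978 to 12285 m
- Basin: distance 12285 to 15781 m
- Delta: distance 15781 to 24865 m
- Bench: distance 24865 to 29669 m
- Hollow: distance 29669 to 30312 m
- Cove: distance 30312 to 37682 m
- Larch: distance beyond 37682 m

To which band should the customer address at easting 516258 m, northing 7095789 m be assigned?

Distance = √((516258−494551)² + (7095789−7104592)²) = √(471193849.000 + 77492809.000) = 23424.062 m.
15781 ≤ 23424.062 < 24865 → Delta.

Delta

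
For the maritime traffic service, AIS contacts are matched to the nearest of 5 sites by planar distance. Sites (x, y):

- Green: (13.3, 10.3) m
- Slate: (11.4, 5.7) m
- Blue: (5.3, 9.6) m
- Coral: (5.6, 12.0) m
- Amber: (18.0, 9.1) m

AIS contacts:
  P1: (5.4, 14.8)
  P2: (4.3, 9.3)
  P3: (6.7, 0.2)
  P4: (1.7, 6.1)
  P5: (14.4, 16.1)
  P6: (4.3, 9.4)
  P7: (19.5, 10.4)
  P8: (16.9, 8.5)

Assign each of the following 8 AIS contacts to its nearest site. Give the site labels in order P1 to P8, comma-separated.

P1 → Coral (d²=7.88)
P2 → Blue (d²=1.09)
P3 → Slate (d²=52.34)
P4 → Blue (d²=25.21)
P5 → Green (d²=34.85)
P6 → Blue (d²=1.04)
P7 → Amber (d²=3.94)
P8 → Amber (d²=1.57)

Coral, Blue, Slate, Blue, Green, Blue, Amber, Amber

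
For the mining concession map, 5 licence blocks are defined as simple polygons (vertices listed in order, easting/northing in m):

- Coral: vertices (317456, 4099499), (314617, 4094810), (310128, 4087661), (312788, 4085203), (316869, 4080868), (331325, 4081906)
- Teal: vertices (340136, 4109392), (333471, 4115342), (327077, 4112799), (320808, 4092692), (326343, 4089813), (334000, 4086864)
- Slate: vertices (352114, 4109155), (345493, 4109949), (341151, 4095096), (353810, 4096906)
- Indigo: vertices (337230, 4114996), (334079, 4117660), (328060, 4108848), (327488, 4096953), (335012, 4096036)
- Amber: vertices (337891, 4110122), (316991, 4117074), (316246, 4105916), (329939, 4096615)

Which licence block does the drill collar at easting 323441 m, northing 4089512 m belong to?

Cast a ray rightward from (323441, 4089512). For each polygon, the edges (by vertex number in listed order) whose endpoints lie on opposite sides of northing = 4089512, where each meets that height, and whether that is right or left of the point:
Coral: 2–3 at easting≈311290.3 (left), 6–1 at easting≈325329.0 (right) → 1 crossing.
Teal: 5–6 at easting≈327124.5 (right), 6–1 at easting≈334721.2 (right) → 2 crossings.
Slate: no edge straddles that height → 0 crossings.
Indigo: no edge straddles that height → 0 crossings.
Amber: no edge straddles that height → 0 crossings.
Only Coral has an odd count, so the point is inside Coral.

Coral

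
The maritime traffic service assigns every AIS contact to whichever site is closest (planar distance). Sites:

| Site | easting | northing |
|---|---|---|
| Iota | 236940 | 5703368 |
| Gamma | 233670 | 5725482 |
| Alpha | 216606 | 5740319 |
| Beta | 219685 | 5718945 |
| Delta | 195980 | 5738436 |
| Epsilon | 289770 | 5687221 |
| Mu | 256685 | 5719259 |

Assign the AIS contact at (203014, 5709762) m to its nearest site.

Beta

Squared distances to each site:
Iota: 1191856712.000; Gamma: 1186908736.000; Alpha: 1118472713.000; Beta: 362249730.000; Delta: 871675432.000; Epsilon: 8034700217.000; Mu: 2970769250.000.
Minimum at Beta.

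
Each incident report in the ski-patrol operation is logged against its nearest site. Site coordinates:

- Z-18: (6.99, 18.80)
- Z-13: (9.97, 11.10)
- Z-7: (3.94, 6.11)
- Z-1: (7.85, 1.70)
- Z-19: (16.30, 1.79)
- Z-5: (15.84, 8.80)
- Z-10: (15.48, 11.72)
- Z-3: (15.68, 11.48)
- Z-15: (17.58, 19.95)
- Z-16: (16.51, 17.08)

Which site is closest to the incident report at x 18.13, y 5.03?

Squared distances to each site:
Z-18: 313.712; Z-13: 103.430; Z-7: 202.523; Z-1: 116.767; Z-19: 13.846; Z-5: 19.457; Z-10: 51.779; Z-3: 47.605; Z-15: 222.909; Z-16: 147.827.
Minimum at Z-19.

Z-19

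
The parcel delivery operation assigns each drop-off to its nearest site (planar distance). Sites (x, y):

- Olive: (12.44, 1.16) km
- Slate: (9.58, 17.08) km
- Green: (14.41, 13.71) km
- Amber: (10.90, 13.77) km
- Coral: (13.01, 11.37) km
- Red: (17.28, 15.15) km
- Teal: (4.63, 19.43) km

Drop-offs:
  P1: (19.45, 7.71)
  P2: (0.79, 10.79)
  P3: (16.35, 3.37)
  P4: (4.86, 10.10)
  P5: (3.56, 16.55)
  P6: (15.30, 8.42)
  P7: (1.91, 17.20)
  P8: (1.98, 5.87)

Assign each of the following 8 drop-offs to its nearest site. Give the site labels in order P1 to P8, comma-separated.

Coral, Teal, Olive, Amber, Teal, Coral, Teal, Olive

P1 → Coral (d²=54.87)
P2 → Teal (d²=89.40)
P3 → Olive (d²=20.17)
P4 → Amber (d²=49.95)
P5 → Teal (d²=9.44)
P6 → Coral (d²=13.95)
P7 → Teal (d²=12.37)
P8 → Olive (d²=131.60)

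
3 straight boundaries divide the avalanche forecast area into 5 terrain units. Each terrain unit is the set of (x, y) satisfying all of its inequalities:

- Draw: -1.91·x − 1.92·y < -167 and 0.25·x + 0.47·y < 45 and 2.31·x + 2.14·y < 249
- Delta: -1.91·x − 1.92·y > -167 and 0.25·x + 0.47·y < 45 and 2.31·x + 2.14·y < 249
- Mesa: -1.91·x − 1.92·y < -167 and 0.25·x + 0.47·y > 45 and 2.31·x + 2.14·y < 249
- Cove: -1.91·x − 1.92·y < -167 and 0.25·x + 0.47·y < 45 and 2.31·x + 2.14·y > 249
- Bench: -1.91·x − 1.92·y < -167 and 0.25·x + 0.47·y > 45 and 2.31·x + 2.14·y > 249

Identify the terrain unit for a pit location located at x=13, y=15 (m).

-1.91·13 − 1.92·15 = -53.630, which is > -167
0.25·13 + 0.47·15 = 10.300, which is < 45
2.31·13 + 2.14·15 = 62.130, which is < 249
This sign pattern matches Delta.

Delta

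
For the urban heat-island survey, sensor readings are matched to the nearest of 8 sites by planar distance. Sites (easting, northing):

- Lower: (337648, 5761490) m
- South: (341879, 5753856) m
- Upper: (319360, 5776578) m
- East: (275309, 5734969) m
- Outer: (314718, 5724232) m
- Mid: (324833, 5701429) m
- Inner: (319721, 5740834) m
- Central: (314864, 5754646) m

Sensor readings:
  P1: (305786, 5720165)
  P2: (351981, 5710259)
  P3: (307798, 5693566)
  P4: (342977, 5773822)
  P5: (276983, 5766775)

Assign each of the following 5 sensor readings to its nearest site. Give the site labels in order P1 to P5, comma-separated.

P1 → Outer (d²=96321113.00)
P2 → Mid (d²=814982804.00)
P3 → Mid (d²=352017994.00)
P4 → Lower (d²=180476465.00)
P5 → East (d²=1014423912.00)

Outer, Mid, Mid, Lower, East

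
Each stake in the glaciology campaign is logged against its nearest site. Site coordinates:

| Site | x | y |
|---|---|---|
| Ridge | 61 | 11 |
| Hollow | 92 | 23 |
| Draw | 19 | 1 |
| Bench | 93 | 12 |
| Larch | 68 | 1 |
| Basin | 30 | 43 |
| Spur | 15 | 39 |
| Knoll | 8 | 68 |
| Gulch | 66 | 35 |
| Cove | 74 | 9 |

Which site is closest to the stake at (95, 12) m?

Bench

Squared distances to each site:
Ridge: 1157.000; Hollow: 130.000; Draw: 5897.000; Bench: 4.000; Larch: 850.000; Basin: 5186.000; Spur: 7129.000; Knoll: 10705.000; Gulch: 1370.000; Cove: 450.000.
Minimum at Bench.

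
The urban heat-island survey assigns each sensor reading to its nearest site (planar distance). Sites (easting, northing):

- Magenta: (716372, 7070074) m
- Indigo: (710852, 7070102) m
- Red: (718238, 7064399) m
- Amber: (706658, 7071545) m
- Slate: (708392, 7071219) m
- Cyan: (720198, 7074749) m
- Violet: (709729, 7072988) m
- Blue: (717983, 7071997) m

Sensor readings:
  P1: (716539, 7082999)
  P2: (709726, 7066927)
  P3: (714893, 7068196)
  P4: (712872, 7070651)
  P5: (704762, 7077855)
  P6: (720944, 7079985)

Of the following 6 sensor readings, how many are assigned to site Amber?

P1 → Cyan
P2 → Indigo
P3 → Magenta
P4 → Indigo
P5 → Amber
P6 → Cyan
1 of the 6 goes to Amber.

1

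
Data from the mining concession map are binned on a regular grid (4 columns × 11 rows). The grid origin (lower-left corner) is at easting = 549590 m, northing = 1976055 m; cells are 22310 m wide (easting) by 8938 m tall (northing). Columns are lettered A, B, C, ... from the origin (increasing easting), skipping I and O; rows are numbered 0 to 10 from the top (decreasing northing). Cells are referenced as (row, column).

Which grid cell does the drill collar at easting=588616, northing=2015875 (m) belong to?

(6, B)

Column index: ⌊(588616 − 549590) / 22310⌋ = ⌊1.749⌋ = 1 → column B
Row offset from origin: ⌊(2015875 − 1976055) / 8938⌋ = ⌊4.455⌋ = 4 → row 6 (counted from top)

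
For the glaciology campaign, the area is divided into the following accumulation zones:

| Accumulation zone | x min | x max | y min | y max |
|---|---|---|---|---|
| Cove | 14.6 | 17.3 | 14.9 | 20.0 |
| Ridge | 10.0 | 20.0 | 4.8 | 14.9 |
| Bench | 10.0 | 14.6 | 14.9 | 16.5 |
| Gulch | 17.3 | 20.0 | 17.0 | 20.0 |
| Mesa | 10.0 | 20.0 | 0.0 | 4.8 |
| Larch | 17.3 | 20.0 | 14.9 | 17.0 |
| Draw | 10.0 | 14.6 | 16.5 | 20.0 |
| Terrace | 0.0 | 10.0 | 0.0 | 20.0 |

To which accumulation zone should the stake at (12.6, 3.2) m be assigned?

Mesa

The point has x = 12.6 and y = 3.2.
Only Mesa satisfies 10.0 ≤ x ≤ 20.0 and 0.0 ≤ y ≤ 4.8.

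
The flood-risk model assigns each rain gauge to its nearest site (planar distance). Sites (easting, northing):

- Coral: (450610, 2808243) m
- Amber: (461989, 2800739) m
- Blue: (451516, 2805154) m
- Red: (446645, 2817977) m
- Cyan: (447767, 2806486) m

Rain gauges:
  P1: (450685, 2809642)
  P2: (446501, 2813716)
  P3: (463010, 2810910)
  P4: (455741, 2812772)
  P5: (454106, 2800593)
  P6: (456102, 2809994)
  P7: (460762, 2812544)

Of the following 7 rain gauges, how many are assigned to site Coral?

P1 → Coral
P2 → Red
P3 → Amber
P4 → Coral
P5 → Blue
P6 → Coral
P7 → Coral
4 of the 7 go to Coral.

4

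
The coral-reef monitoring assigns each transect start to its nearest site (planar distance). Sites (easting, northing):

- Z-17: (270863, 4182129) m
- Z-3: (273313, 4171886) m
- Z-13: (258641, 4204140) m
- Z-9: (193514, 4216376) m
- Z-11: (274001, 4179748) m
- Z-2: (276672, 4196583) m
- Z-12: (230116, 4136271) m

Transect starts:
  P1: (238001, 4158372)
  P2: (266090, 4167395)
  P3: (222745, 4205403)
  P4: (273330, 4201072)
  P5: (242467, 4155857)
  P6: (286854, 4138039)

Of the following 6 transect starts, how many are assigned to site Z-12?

P1 → Z-12
P2 → Z-3
P3 → Z-9
P4 → Z-2
P5 → Z-12
P6 → Z-3
2 of the 6 go to Z-12.

2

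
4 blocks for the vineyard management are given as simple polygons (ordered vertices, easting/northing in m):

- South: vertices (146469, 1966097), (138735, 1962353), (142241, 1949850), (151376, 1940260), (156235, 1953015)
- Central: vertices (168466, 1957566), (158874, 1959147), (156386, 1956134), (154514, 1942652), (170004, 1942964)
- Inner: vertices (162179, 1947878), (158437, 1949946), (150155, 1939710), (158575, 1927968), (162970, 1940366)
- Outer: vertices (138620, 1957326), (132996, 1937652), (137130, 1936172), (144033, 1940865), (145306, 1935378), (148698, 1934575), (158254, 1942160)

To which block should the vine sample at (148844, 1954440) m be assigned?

Cast a ray rightward from (148844, 1954440). For each polygon, the edges (by vertex number in listed order) whose endpoints lie on opposite sides of northing = 1954440, where each meets that height, and whether that is right or left of the point:
South: 2–3 at easting≈140953.9 (left), 5–1 at easting≈155171.2 (right) → 1 crossing.
Central: 3–4 at easting≈156150.8 (right), 5–1 at easting≈168795.3 (right) → 2 crossings.
Inner: no edge straddles that height → 0 crossings.
Outer: 1–2 at easting≈137795.0 (left), 7–1 at easting≈142356.2 (left) → 0 crossings.
Only South has an odd count, so the point is inside South.

South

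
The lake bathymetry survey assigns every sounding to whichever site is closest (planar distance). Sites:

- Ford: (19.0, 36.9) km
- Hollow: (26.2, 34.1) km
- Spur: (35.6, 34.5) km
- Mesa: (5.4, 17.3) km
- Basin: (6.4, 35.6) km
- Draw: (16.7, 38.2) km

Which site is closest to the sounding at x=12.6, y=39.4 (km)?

Draw

Squared distances to each site:
Ford: 47.210; Hollow: 213.050; Spur: 553.010; Mesa: 540.250; Basin: 52.880; Draw: 18.250.
Minimum at Draw.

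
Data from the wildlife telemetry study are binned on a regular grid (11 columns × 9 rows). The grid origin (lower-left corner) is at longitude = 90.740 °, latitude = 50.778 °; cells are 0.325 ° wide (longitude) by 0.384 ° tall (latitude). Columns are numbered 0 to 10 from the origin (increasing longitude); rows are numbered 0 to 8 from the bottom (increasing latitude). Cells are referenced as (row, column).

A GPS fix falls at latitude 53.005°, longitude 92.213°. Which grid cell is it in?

Column index: ⌊(92.213 − 90.740) / 0.325⌋ = ⌊4.532⌋ = 4
Row offset from origin: ⌊(53.005 − 50.778) / 0.384⌋ = ⌊5.799⌋ = 5 → row 5

(5, 4)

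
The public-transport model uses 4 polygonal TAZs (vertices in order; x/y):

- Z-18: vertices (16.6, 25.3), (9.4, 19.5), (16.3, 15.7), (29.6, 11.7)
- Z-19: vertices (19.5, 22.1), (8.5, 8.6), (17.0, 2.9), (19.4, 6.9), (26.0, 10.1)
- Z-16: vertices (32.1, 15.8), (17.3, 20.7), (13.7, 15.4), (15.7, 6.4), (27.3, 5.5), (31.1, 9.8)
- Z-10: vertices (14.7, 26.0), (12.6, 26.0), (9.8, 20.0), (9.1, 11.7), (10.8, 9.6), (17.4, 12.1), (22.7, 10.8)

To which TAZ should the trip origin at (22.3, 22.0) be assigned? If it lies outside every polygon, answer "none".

none

Cast a ray rightward from (22.3, 22.0). For each polygon, the edges (by vertex number in listed order) whose endpoints lie on opposite sides of y = 22.0, where each meets that height, and whether that is right or left of the point:
Z-18: 1–2 at x≈12.50 (left), 4–1 at x≈19.75 (left) → 0 crossings.
Z-19: 1–2 at x≈19.42 (left), 5–1 at x≈19.55 (left) → 0 crossings.
Z-16: no edge straddles that height → 0 crossings.
Z-10: 2–3 at x≈10.73 (left), 7–1 at x≈16.81 (left) → 0 crossings.
All counts are even, so the point lies outside every listed polygon.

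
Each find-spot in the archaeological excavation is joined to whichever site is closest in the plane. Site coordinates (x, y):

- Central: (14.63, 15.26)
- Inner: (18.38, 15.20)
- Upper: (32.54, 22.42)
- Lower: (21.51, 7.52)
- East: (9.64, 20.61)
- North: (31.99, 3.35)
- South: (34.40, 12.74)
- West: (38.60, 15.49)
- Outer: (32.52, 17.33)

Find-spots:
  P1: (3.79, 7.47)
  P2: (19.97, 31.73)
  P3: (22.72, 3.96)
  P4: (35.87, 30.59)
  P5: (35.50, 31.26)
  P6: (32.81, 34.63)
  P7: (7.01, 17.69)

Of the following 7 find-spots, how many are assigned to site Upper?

P1 → Central
P2 → East
P3 → Lower
P4 → Upper
P5 → Upper
P6 → Upper
P7 → East
3 of the 7 go to Upper.

3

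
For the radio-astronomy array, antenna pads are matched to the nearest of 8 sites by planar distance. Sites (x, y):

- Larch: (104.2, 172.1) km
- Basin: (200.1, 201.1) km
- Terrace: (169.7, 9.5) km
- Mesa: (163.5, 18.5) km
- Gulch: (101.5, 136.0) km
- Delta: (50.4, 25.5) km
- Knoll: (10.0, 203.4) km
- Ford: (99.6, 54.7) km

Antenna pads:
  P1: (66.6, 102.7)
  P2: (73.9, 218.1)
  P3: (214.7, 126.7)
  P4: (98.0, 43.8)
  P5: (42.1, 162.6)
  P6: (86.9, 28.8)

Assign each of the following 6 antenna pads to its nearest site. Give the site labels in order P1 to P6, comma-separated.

Gulch, Larch, Basin, Ford, Knoll, Ford

P1 → Gulch (d²=2326.90)
P2 → Larch (d²=3034.09)
P3 → Basin (d²=5748.52)
P4 → Ford (d²=121.37)
P5 → Knoll (d²=2695.05)
P6 → Ford (d²=832.10)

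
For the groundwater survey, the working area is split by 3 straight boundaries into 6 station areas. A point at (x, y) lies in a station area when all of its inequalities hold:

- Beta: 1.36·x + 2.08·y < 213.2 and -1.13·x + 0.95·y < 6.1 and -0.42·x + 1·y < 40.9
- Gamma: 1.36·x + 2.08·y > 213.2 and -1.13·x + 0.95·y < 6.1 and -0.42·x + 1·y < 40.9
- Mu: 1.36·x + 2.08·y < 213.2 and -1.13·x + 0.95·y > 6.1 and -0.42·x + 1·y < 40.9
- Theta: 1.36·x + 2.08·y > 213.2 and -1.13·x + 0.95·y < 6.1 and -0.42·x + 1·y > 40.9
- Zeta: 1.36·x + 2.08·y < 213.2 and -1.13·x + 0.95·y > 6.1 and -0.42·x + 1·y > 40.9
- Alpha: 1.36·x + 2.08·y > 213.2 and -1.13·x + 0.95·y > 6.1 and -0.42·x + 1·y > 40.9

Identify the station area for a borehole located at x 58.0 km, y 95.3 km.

1.36·58.0 + 2.08·95.3 = 277.104, which is > 213.2
-1.13·58.0 + 0.95·95.3 = 24.995, which is > 6.1
-0.42·58.0 + 1·95.3 = 70.940, which is > 40.9
This sign pattern matches Alpha.

Alpha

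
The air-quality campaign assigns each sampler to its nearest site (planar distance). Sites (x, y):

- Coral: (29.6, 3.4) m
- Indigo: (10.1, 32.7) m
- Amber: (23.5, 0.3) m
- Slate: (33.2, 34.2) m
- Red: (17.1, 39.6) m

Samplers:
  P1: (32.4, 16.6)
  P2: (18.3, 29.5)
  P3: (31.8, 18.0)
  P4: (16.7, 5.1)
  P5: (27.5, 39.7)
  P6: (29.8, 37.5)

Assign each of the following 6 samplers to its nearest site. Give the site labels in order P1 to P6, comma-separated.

Coral, Indigo, Coral, Amber, Slate, Slate

P1 → Coral (d²=182.08)
P2 → Indigo (d²=77.48)
P3 → Coral (d²=218.00)
P4 → Amber (d²=69.28)
P5 → Slate (d²=62.74)
P6 → Slate (d²=22.45)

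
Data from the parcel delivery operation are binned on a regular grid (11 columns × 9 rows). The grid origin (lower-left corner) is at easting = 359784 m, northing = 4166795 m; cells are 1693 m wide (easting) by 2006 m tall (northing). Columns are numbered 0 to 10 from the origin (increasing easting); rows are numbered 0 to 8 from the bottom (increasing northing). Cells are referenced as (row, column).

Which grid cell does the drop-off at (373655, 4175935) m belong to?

(4, 8)

Column index: ⌊(373655 − 359784) / 1693⌋ = ⌊8.193⌋ = 8
Row offset from origin: ⌊(4175935 − 4166795) / 2006⌋ = ⌊4.556⌋ = 4 → row 4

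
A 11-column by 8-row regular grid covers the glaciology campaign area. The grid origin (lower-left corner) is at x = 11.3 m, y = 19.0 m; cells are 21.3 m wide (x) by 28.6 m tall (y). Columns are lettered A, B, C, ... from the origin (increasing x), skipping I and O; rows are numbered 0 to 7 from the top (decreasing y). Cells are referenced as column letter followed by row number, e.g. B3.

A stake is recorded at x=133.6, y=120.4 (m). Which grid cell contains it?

Column index: ⌊(133.6 − 11.3) / 21.3⌋ = ⌊5.742⌋ = 5 → column F
Row offset from origin: ⌊(120.4 − 19.0) / 28.6⌋ = ⌊3.545⌋ = 3 → row 4 (counted from top)

F4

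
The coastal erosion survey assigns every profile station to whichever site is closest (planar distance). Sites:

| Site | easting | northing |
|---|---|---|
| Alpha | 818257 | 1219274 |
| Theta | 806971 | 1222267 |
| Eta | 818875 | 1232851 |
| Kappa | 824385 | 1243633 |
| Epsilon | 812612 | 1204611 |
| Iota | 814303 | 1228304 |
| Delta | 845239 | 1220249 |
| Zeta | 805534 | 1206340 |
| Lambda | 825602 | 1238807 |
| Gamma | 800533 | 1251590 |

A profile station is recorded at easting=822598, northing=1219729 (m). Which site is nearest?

Alpha

Squared distances to each site:
Alpha: 19051306.000; Theta: 250644573.000; Eta: 186047613.000; Kappa: 574594585.000; Epsilon: 328274120.000; Iota: 142337650.000; Delta: 512885281.000; Zeta: 470445417.000; Lambda: 372994100.000; Gamma: 1501987546.000.
Minimum at Alpha.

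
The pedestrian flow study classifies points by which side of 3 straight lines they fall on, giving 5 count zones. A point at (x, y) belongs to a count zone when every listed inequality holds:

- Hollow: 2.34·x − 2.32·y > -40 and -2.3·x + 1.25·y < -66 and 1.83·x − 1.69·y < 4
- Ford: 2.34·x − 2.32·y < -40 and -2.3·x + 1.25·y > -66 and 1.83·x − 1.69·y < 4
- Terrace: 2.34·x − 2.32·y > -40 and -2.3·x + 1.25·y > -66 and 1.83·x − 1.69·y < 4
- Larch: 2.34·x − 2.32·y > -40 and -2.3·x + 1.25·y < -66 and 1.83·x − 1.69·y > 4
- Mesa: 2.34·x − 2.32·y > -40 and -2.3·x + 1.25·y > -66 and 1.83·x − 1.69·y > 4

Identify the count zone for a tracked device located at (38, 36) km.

2.34·38 − 2.32·36 = 5.400, which is > -40
-2.3·38 + 1.25·36 = -42.400, which is > -66
1.83·38 − 1.69·36 = 8.700, which is > 4
This sign pattern matches Mesa.

Mesa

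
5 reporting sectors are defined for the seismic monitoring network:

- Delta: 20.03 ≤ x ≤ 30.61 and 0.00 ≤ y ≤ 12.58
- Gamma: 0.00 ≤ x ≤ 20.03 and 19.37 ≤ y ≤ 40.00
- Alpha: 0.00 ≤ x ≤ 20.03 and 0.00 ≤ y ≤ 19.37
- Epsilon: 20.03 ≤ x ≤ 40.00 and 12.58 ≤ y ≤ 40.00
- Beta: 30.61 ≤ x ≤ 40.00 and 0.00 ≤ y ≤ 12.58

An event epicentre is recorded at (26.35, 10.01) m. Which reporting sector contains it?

Delta

The point has x = 26.35 and y = 10.01.
Only Delta satisfies 20.03 ≤ x ≤ 30.61 and 0.00 ≤ y ≤ 12.58.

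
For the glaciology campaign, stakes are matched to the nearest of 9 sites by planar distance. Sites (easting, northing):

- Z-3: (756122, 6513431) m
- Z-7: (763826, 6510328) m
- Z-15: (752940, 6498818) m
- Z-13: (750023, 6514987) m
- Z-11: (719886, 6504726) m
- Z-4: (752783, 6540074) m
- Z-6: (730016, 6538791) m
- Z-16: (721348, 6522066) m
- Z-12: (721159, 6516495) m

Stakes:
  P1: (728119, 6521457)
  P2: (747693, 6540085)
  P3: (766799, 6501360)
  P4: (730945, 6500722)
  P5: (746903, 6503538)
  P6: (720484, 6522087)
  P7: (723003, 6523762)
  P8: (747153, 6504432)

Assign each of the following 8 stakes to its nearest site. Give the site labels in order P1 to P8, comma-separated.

P1 → Z-16 (d²=46217322.00)
P2 → Z-4 (d²=25908221.00)
P3 → Z-7 (d²=89263753.00)
P4 → Z-11 (d²=138333497.00)
P5 → Z-15 (d²=58723769.00)
P6 → Z-16 (d²=746937.00)
P7 → Z-16 (d²=5615441.00)
P8 → Z-15 (d²=65006365.00)

Z-16, Z-4, Z-7, Z-11, Z-15, Z-16, Z-16, Z-15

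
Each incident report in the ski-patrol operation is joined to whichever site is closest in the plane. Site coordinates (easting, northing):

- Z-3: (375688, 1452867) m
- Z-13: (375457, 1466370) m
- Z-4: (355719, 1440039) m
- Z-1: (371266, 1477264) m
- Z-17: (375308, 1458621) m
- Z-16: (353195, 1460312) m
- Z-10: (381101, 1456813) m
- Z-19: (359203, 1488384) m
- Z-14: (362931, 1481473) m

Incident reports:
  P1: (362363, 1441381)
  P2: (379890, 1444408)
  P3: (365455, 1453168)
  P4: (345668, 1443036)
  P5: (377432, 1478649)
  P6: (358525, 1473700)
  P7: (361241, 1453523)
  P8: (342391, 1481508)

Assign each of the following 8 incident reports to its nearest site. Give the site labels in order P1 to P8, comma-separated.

Z-4, Z-3, Z-3, Z-4, Z-1, Z-14, Z-16, Z-19

P1 → Z-4 (d²=45943700.00)
P2 → Z-3 (d²=89211485.00)
P3 → Z-3 (d²=104804890.00)
P4 → Z-4 (d²=110004610.00)
P5 → Z-1 (d²=39937781.00)
P6 → Z-14 (d²=79832365.00)
P7 → Z-16 (d²=110828637.00)
P8 → Z-19 (d²=329922720.00)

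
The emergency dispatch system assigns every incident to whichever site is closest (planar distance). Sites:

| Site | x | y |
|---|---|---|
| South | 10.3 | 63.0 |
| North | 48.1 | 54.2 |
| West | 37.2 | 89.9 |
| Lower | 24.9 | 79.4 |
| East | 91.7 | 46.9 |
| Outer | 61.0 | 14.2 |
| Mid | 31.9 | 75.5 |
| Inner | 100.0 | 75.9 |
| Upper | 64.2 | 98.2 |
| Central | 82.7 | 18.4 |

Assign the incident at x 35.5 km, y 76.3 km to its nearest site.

Squared distances to each site:
South: 811.930; North: 647.170; West: 187.850; Lower: 121.970; East: 4022.800; Outer: 4506.660; Mid: 13.600; Inner: 4160.410; Upper: 1303.300; Central: 5580.250.
Minimum at Mid.

Mid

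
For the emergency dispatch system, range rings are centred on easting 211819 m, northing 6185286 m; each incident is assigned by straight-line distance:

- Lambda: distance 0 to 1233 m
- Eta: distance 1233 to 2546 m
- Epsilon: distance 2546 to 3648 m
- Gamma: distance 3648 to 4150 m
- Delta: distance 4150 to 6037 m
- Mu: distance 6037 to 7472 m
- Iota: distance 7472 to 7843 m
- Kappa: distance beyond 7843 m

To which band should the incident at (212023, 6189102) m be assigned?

Gamma

Distance = √((212023−211819)² + (6189102−6185286)²) = √(41616.000 + 14561856.000) = 3821.449 m.
3648 ≤ 3821.449 < 4150 → Gamma.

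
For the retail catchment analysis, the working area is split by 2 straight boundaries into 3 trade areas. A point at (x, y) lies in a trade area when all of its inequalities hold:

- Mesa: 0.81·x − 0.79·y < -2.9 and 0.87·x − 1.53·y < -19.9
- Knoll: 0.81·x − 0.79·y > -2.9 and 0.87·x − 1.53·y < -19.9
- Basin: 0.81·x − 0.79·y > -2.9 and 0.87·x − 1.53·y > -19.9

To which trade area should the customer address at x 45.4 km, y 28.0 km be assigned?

Basin

0.81·45.4 − 0.79·28.0 = 14.654, which is > -2.9
0.87·45.4 − 1.53·28.0 = -3.342, which is > -19.9
This sign pattern matches Basin.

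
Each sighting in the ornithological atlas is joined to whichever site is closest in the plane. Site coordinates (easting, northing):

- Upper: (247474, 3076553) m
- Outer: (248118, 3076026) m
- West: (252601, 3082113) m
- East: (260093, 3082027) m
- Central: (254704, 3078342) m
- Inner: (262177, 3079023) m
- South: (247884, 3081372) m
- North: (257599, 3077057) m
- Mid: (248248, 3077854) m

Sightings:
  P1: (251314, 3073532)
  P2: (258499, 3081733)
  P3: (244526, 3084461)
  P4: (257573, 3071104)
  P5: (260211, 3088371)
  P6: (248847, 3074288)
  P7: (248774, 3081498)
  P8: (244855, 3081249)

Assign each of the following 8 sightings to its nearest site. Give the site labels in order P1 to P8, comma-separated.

Outer, East, South, North, East, Outer, South, South

P1 → Outer (d²=16434452.00)
P2 → East (d²=2627272.00)
P3 → South (d²=20818085.00)
P4 → North (d²=35438885.00)
P5 → East (d²=40260260.00)
P6 → Outer (d²=3552085.00)
P7 → South (d²=807976.00)
P8 → South (d²=9189970.00)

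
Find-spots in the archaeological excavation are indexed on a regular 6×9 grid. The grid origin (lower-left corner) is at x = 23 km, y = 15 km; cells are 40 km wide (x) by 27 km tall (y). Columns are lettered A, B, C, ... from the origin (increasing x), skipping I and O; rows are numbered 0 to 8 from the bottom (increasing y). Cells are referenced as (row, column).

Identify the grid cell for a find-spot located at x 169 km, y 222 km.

(7, D)

Column index: ⌊(169 − 23) / 40⌋ = ⌊3.650⌋ = 3 → column D
Row offset from origin: ⌊(222 − 15) / 27⌋ = ⌊7.667⌋ = 7 → row 7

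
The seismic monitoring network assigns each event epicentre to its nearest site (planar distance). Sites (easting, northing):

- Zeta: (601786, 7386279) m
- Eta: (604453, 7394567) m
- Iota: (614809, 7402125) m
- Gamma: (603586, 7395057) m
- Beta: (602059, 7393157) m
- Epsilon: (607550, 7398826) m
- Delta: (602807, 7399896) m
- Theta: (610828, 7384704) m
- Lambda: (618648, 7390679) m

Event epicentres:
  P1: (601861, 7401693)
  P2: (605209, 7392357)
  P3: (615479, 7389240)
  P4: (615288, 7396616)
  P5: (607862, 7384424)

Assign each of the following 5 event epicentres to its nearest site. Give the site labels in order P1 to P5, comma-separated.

P1 → Delta (d²=4124125.00)
P2 → Eta (d²=5455636.00)
P3 → Lambda (d²=12113282.00)
P4 → Iota (d²=30578522.00)
P5 → Theta (d²=8875556.00)

Delta, Eta, Lambda, Iota, Theta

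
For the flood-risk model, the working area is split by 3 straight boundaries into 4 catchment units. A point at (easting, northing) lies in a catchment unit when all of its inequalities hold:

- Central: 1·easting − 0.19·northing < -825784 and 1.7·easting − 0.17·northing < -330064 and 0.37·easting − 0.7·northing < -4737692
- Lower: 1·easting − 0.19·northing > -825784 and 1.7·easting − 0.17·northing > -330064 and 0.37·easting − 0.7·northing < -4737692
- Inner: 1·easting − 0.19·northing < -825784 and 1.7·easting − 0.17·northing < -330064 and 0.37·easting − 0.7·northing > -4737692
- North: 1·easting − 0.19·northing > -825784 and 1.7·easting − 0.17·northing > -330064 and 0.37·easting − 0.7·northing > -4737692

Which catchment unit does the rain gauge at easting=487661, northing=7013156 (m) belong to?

1·487661 − 0.19·7013156 = -844838.640, which is < -825784
1.7·487661 − 0.17·7013156 = -363212.820, which is < -330064
0.37·487661 − 0.7·7013156 = -4728774.630, which is > -4737692
This sign pattern matches Inner.

Inner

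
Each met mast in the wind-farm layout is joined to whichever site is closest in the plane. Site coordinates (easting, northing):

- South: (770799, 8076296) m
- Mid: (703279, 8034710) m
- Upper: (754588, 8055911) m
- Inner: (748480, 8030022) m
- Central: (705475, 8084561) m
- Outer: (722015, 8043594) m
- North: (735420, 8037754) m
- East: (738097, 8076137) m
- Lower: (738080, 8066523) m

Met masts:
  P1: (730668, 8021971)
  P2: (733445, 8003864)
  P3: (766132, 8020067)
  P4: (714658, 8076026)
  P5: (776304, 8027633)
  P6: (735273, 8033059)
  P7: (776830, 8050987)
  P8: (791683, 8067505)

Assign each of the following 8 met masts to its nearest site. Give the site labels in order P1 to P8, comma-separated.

North, Inner, Inner, Central, Inner, North, Upper, South

P1 → North (d²=271684593.00)
P2 → Inner (d²=910292189.00)
P3 → Inner (d²=410695129.00)
P4 → Central (d²=157173714.00)
P5 → Inner (d²=779882297.00)
P6 → North (d²=22064634.00)
P7 → Upper (d²=518952340.00)
P8 → South (d²=513423137.00)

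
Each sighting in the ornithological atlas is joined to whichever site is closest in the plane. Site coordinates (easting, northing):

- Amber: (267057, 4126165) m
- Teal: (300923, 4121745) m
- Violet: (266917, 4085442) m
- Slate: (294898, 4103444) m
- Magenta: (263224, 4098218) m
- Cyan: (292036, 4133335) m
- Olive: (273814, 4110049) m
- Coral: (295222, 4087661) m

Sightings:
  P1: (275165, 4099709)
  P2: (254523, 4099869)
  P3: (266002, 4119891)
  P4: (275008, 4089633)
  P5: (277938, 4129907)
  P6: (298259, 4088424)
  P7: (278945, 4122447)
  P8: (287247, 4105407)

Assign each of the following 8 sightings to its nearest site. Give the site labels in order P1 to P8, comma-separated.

P1 → Olive (d²=108740801.00)
P2 → Magenta (d²=78433202.00)
P3 → Amber (d²=40476101.00)
P4 → Violet (d²=83028762.00)
P5 → Amber (d²=132398725.00)
P6 → Coral (d²=9805538.00)
P7 → Amber (d²=155148068.00)
P8 → Slate (d²=62391170.00)

Olive, Magenta, Amber, Violet, Amber, Coral, Amber, Slate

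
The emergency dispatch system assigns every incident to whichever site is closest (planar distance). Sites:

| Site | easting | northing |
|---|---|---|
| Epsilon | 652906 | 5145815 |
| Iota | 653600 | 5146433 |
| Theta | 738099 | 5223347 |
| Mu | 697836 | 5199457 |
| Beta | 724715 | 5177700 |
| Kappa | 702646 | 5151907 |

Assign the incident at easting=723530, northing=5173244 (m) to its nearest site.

Beta

Squared distances to each site:
Epsilon: 5740099417.000; Iota: 5609034621.000; Theta: 2722566370.000; Mu: 1347303005.000; Beta: 21260161.000; Kappa: 891409025.000.
Minimum at Beta.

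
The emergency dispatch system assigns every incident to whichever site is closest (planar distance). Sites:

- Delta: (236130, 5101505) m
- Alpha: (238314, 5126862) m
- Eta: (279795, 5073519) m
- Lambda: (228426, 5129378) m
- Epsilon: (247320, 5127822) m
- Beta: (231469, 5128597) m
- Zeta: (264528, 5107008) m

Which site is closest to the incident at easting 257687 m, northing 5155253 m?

Squared distances to each site:
Delta: 3353551753.000; Alpha: 1181362010.000; Eta: 7169210420.000; Lambda: 1525721746.000; Epsilon: 859934450.000; Beta: 1397925860.000; Zeta: 2374379306.000.
Minimum at Epsilon.

Epsilon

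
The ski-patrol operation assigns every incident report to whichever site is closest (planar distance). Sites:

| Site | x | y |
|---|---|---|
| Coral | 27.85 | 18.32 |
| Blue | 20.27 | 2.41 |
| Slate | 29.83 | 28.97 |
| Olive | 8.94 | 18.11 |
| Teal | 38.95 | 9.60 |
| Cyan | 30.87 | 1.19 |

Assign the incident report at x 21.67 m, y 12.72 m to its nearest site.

Squared distances to each site:
Coral: 69.552; Blue: 108.256; Slate: 330.648; Olive: 191.105; Teal: 308.333; Cyan: 217.581.
Minimum at Coral.

Coral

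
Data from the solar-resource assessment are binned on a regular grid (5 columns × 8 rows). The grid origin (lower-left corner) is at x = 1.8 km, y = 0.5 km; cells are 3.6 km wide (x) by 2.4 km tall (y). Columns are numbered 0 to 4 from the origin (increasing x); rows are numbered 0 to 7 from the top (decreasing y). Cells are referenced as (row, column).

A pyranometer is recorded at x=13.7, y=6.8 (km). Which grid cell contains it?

Column index: ⌊(13.7 − 1.8) / 3.6⌋ = ⌊3.306⌋ = 3
Row offset from origin: ⌊(6.8 − 0.5) / 2.4⌋ = ⌊2.625⌋ = 2 → row 5 (counted from top)

(5, 3)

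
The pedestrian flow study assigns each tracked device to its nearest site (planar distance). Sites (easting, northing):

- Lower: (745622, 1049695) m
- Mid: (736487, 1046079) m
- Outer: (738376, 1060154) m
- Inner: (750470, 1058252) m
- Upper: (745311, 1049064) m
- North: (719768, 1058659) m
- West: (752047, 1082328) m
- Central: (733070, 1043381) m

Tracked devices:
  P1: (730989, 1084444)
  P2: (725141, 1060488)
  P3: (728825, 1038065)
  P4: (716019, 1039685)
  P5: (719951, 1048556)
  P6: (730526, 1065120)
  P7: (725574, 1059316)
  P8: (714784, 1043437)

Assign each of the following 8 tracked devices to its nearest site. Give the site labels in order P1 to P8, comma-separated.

P1 → West (d²=447916820.00)
P2 → North (d²=32214370.00)
P3 → Central (d²=46279881.00)
P4 → Central (d²=304397017.00)
P5 → North (d²=102104098.00)
P6 → Outer (d²=86283656.00)
P7 → North (d²=34141285.00)
P8 → North (d²=256549540.00)

West, North, Central, Central, North, Outer, North, North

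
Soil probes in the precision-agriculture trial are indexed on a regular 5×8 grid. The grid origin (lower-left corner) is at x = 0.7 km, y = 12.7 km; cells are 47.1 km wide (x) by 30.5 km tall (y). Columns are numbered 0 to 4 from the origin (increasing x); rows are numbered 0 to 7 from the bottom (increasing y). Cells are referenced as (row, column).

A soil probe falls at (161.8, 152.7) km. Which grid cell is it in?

Column index: ⌊(161.8 − 0.7) / 47.1⌋ = ⌊3.420⌋ = 3
Row offset from origin: ⌊(152.7 − 12.7) / 30.5⌋ = ⌊4.590⌋ = 4 → row 4

(4, 3)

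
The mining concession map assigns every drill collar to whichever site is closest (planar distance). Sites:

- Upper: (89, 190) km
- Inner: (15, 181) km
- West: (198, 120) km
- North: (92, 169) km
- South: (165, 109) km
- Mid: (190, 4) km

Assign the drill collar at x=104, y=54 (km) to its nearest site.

Squared distances to each site:
Upper: 18721.000; Inner: 24050.000; West: 13192.000; North: 13369.000; South: 6746.000; Mid: 9896.000.
Minimum at South.

South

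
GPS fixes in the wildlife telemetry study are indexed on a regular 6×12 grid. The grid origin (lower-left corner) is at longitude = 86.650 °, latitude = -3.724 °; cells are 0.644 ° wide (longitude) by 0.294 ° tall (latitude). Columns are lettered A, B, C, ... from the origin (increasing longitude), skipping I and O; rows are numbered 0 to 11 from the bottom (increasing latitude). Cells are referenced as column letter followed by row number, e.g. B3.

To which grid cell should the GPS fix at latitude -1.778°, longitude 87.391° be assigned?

Column index: ⌊(87.391 − 86.650) / 0.644⌋ = ⌊1.151⌋ = 1 → column B
Row offset from origin: ⌊(-1.778 − -3.724) / 0.294⌋ = ⌊6.619⌋ = 6 → row 6

B6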